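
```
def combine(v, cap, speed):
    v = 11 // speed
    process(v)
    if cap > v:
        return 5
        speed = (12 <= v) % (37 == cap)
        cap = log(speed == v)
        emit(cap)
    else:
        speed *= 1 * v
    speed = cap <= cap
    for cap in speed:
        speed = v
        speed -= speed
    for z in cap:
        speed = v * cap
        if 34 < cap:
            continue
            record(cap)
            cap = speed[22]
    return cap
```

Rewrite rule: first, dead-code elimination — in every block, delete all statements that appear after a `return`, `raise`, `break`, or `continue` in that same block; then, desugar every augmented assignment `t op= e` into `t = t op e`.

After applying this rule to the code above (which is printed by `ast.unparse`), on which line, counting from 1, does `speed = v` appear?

10

Transformed code:
def combine(v, cap, speed):
    v = 11 // speed
    process(v)
    if cap > v:
        return 5
    else:
        speed = speed * (1 * v)
    speed = cap <= cap
    for cap in speed:
        speed = v
        speed = speed - speed
    for z in cap:
        speed = v * cap
        if 34 < cap:
            continue
    return cap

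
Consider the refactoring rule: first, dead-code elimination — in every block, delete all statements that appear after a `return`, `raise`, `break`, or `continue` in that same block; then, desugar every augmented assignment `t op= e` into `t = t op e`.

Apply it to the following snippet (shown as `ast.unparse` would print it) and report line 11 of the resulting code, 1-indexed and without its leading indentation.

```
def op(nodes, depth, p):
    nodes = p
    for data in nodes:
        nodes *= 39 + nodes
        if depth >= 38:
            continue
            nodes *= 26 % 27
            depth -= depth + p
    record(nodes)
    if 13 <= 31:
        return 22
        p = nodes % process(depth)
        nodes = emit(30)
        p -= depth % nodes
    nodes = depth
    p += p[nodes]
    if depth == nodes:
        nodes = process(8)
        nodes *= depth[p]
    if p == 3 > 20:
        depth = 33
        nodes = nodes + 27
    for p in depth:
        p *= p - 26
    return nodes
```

p = p + p[nodes]

Transformed code:
def op(nodes, depth, p):
    nodes = p
    for data in nodes:
        nodes = nodes * (39 + nodes)
        if depth >= 38:
            continue
    record(nodes)
    if 13 <= 31:
        return 22
    nodes = depth
    p = p + p[nodes]
    if depth == nodes:
        nodes = process(8)
        nodes = nodes * depth[p]
    if p == 3 > 20:
        depth = 33
        nodes = nodes + 27
    for p in depth:
        p = p * (p - 26)
    return nodes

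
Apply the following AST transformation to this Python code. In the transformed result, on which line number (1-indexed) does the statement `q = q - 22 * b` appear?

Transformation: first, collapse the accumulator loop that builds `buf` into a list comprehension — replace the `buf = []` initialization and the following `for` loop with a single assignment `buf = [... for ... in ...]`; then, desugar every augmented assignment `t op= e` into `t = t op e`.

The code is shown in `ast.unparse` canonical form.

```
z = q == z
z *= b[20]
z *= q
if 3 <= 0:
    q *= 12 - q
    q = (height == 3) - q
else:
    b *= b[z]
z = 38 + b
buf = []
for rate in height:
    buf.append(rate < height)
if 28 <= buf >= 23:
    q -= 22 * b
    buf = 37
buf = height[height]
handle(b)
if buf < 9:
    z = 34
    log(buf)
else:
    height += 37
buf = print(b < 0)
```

12

Transformed code:
z = q == z
z = z * b[20]
z = z * q
if 3 <= 0:
    q = q * (12 - q)
    q = (height == 3) - q
else:
    b = b * b[z]
z = 38 + b
buf = [rate < height for rate in height]
if 28 <= buf >= 23:
    q = q - 22 * b
    buf = 37
buf = height[height]
handle(b)
if buf < 9:
    z = 34
    log(buf)
else:
    height = height + 37
buf = print(b < 0)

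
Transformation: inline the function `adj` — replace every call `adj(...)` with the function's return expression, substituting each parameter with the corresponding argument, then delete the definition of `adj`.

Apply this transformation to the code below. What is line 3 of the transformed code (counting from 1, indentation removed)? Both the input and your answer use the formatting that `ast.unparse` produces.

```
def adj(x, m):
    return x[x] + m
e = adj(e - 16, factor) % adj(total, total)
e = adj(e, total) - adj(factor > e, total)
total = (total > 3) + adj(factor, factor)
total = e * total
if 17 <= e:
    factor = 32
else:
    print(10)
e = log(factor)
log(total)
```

total = (total > 3) + (factor[factor] + factor)

Transformed code:
e = ((e - 16)[e - 16] + factor) % (total[total] + total)
e = e[e] + total - ((factor > e)[factor > e] + total)
total = (total > 3) + (factor[factor] + factor)
total = e * total
if 17 <= e:
    factor = 32
else:
    print(10)
e = log(factor)
log(total)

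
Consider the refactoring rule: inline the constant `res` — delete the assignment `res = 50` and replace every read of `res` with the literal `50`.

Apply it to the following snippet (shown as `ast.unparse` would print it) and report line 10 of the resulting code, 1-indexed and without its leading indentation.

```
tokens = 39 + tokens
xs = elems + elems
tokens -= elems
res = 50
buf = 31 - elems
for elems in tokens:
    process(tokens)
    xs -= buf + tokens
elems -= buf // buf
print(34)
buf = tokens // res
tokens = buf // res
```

buf = tokens // 50

Transformed code:
tokens = 39 + tokens
xs = elems + elems
tokens -= elems
buf = 31 - elems
for elems in tokens:
    process(tokens)
    xs -= buf + tokens
elems -= buf // buf
print(34)
buf = tokens // 50
tokens = buf // 50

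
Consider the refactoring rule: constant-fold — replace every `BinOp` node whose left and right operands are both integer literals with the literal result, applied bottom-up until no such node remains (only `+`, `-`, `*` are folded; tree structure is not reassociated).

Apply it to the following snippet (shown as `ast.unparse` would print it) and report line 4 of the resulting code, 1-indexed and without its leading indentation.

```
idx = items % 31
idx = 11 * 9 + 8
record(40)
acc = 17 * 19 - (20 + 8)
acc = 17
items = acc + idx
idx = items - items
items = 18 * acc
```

Transformed code:
idx = items % 31
idx = 107
record(40)
acc = 295
acc = 17
items = acc + idx
idx = items - items
items = 18 * acc

acc = 295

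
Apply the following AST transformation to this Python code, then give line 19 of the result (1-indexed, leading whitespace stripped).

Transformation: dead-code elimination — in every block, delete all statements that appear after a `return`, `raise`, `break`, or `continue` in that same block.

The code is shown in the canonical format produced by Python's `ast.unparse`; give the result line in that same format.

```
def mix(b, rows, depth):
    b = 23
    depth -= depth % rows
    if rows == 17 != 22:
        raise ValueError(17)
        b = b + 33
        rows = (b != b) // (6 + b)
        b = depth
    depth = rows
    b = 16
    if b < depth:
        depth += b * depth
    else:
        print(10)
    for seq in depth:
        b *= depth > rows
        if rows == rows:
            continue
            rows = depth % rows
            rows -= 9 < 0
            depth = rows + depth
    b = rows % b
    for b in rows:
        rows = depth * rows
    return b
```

Transformed code:
def mix(b, rows, depth):
    b = 23
    depth -= depth % rows
    if rows == 17 != 22:
        raise ValueError(17)
    depth = rows
    b = 16
    if b < depth:
        depth += b * depth
    else:
        print(10)
    for seq in depth:
        b *= depth > rows
        if rows == rows:
            continue
    b = rows % b
    for b in rows:
        rows = depth * rows
    return b

return b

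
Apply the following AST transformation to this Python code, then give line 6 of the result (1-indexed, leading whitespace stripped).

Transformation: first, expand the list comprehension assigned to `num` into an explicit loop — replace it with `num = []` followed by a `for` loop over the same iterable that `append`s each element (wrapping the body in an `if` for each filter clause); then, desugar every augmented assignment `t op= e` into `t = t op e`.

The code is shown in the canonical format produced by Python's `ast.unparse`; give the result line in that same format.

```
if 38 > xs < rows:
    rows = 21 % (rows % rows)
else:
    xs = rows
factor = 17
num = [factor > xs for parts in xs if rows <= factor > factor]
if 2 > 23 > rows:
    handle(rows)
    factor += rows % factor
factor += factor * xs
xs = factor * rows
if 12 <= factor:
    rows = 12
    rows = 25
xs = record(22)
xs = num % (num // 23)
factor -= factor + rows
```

Transformed code:
if 38 > xs < rows:
    rows = 21 % (rows % rows)
else:
    xs = rows
factor = 17
num = []
for parts in xs:
    if rows <= factor > factor:
        num.append(factor > xs)
if 2 > 23 > rows:
    handle(rows)
    factor = factor + rows % factor
factor = factor + factor * xs
xs = factor * rows
if 12 <= factor:
    rows = 12
    rows = 25
xs = record(22)
xs = num % (num // 23)
factor = factor - (factor + rows)

num = []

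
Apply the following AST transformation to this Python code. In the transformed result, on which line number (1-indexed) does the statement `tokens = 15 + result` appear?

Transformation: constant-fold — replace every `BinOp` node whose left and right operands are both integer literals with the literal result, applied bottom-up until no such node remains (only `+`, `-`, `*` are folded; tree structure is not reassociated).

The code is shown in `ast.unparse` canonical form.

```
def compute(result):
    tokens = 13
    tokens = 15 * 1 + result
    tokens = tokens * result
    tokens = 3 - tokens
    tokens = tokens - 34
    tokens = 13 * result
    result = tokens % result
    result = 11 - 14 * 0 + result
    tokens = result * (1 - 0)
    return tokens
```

Transformed code:
def compute(result):
    tokens = 13
    tokens = 15 + result
    tokens = tokens * result
    tokens = 3 - tokens
    tokens = tokens - 34
    tokens = 13 * result
    result = tokens % result
    result = 11 + result
    tokens = result * 1
    return tokens

3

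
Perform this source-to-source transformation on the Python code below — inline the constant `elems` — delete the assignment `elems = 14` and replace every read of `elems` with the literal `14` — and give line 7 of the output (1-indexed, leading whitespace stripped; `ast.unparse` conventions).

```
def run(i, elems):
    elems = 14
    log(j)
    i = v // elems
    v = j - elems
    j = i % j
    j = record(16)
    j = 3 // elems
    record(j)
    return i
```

Transformed code:
def run(i, elems):
    log(j)
    i = v // 14
    v = j - 14
    j = i % j
    j = record(16)
    j = 3 // 14
    record(j)
    return i

j = 3 // 14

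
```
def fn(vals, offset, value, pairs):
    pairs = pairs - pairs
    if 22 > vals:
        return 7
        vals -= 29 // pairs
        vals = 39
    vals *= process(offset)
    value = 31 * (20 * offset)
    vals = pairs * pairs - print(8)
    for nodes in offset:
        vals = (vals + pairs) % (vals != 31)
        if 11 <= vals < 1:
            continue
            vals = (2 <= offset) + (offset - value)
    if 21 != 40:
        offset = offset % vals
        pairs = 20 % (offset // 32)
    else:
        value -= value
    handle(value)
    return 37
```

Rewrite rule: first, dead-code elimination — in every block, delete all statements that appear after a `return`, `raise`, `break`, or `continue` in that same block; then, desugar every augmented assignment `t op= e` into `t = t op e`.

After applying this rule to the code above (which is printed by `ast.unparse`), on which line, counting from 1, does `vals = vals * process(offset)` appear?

Transformed code:
def fn(vals, offset, value, pairs):
    pairs = pairs - pairs
    if 22 > vals:
        return 7
    vals = vals * process(offset)
    value = 31 * (20 * offset)
    vals = pairs * pairs - print(8)
    for nodes in offset:
        vals = (vals + pairs) % (vals != 31)
        if 11 <= vals < 1:
            continue
    if 21 != 40:
        offset = offset % vals
        pairs = 20 % (offset // 32)
    else:
        value = value - value
    handle(value)
    return 37

5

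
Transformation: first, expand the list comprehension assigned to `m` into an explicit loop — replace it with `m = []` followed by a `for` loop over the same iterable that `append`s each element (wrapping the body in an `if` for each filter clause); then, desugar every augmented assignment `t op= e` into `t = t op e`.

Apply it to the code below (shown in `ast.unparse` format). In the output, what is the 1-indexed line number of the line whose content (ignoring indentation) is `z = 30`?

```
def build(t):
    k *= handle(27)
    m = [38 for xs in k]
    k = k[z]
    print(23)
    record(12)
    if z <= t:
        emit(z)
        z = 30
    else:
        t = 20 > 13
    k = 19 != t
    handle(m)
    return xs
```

11

Transformed code:
def build(t):
    k = k * handle(27)
    m = []
    for xs in k:
        m.append(38)
    k = k[z]
    print(23)
    record(12)
    if z <= t:
        emit(z)
        z = 30
    else:
        t = 20 > 13
    k = 19 != t
    handle(m)
    return xs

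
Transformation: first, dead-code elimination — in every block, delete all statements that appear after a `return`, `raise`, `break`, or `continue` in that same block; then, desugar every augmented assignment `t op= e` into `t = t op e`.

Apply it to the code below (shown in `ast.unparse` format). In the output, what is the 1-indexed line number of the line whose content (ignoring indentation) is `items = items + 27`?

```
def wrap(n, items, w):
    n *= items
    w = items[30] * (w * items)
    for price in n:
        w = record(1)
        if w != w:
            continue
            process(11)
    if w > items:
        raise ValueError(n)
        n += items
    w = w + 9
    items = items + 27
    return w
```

11

Transformed code:
def wrap(n, items, w):
    n = n * items
    w = items[30] * (w * items)
    for price in n:
        w = record(1)
        if w != w:
            continue
    if w > items:
        raise ValueError(n)
    w = w + 9
    items = items + 27
    return w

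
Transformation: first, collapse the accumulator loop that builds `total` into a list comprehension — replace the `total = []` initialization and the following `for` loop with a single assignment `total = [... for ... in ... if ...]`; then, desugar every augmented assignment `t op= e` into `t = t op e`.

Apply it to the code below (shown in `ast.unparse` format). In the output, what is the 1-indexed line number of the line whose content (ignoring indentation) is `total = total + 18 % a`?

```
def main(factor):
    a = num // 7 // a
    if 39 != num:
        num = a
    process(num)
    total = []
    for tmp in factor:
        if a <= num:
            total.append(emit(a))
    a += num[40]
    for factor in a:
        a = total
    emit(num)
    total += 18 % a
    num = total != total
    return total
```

Transformed code:
def main(factor):
    a = num // 7 // a
    if 39 != num:
        num = a
    process(num)
    total = [emit(a) for tmp in factor if a <= num]
    a = a + num[40]
    for factor in a:
        a = total
    emit(num)
    total = total + 18 % a
    num = total != total
    return total

11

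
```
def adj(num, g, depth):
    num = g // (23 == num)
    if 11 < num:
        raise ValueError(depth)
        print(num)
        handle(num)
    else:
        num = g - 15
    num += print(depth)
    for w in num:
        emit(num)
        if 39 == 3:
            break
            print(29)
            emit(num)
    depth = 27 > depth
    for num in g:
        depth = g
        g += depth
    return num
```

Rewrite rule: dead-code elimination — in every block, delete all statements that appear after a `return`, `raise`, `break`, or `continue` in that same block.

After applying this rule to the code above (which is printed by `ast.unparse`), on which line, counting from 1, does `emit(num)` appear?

9

Transformed code:
def adj(num, g, depth):
    num = g // (23 == num)
    if 11 < num:
        raise ValueError(depth)
    else:
        num = g - 15
    num += print(depth)
    for w in num:
        emit(num)
        if 39 == 3:
            break
    depth = 27 > depth
    for num in g:
        depth = g
        g += depth
    return num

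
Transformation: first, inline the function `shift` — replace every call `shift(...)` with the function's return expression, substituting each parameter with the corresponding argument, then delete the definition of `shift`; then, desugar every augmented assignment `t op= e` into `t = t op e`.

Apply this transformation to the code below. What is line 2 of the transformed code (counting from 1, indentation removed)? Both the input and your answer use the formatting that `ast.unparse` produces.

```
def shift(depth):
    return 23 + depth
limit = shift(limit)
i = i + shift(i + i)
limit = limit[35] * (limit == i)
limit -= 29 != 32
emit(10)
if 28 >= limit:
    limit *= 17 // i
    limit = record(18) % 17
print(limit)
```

Transformed code:
limit = 23 + limit
i = i + (23 + (i + i))
limit = limit[35] * (limit == i)
limit = limit - (29 != 32)
emit(10)
if 28 >= limit:
    limit = limit * (17 // i)
    limit = record(18) % 17
print(limit)

i = i + (23 + (i + i))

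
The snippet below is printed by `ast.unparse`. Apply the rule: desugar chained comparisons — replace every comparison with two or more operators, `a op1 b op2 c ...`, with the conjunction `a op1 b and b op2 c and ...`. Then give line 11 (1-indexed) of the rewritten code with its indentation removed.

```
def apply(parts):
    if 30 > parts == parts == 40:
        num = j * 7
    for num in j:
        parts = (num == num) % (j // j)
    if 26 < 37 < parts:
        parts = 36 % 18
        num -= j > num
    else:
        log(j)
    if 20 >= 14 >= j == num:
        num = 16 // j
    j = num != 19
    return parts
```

Transformed code:
def apply(parts):
    if 30 > parts and parts == parts and (parts == 40):
        num = j * 7
    for num in j:
        parts = (num == num) % (j // j)
    if 26 < 37 and 37 < parts:
        parts = 36 % 18
        num -= j > num
    else:
        log(j)
    if 20 >= 14 and 14 >= j and (j == num):
        num = 16 // j
    j = num != 19
    return parts

if 20 >= 14 and 14 >= j and (j == num):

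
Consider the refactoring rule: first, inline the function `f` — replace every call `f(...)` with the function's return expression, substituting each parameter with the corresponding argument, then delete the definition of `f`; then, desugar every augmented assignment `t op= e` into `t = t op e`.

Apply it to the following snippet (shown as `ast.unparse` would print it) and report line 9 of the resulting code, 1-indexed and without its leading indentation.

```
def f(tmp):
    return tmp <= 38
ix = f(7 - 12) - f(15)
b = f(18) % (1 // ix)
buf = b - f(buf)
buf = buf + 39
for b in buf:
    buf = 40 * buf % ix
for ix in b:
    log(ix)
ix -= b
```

ix = ix - b

Transformed code:
ix = (7 - 12 <= 38) - (15 <= 38)
b = (18 <= 38) % (1 // ix)
buf = b - (buf <= 38)
buf = buf + 39
for b in buf:
    buf = 40 * buf % ix
for ix in b:
    log(ix)
ix = ix - b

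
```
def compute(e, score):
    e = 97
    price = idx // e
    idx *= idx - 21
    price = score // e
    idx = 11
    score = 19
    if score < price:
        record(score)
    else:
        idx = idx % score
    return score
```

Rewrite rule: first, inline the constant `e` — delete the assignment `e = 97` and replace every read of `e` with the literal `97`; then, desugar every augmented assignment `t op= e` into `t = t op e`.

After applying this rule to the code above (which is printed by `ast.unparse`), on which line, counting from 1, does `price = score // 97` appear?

4

Transformed code:
def compute(e, score):
    price = idx // 97
    idx = idx * (idx - 21)
    price = score // 97
    idx = 11
    score = 19
    if score < price:
        record(score)
    else:
        idx = idx % score
    return score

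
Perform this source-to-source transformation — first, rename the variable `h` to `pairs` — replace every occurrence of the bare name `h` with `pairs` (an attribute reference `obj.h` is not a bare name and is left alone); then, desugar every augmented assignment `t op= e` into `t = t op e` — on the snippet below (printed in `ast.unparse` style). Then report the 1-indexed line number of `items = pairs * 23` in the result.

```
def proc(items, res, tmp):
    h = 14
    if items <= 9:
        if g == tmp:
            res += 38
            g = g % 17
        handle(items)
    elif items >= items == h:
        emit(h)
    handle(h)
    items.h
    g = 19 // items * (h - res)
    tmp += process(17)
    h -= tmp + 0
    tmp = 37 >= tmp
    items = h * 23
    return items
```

16

Transformed code:
def proc(items, res, tmp):
    pairs = 14
    if items <= 9:
        if g == tmp:
            res = res + 38
            g = g % 17
        handle(items)
    elif items >= items == pairs:
        emit(pairs)
    handle(pairs)
    items.h
    g = 19 // items * (pairs - res)
    tmp = tmp + process(17)
    pairs = pairs - (tmp + 0)
    tmp = 37 >= tmp
    items = pairs * 23
    return items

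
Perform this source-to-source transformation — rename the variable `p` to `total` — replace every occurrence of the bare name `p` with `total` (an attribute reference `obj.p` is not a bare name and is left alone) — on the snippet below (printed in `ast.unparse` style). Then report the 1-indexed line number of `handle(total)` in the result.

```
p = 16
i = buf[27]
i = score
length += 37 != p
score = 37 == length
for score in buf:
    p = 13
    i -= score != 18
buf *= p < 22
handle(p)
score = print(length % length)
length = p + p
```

Transformed code:
total = 16
i = buf[27]
i = score
length += 37 != total
score = 37 == length
for score in buf:
    total = 13
    i -= score != 18
buf *= total < 22
handle(total)
score = print(length % length)
length = total + total

10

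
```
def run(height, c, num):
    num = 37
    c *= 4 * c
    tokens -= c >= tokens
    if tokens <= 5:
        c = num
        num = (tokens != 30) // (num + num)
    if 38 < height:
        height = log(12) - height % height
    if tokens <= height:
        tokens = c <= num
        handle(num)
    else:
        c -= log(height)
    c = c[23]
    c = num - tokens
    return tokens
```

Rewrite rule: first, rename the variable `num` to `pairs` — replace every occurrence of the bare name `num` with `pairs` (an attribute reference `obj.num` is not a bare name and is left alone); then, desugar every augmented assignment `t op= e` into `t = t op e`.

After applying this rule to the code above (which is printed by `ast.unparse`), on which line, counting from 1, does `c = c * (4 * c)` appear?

Transformed code:
def run(height, c, pairs):
    pairs = 37
    c = c * (4 * c)
    tokens = tokens - (c >= tokens)
    if tokens <= 5:
        c = pairs
        pairs = (tokens != 30) // (pairs + pairs)
    if 38 < height:
        height = log(12) - height % height
    if tokens <= height:
        tokens = c <= pairs
        handle(pairs)
    else:
        c = c - log(height)
    c = c[23]
    c = pairs - tokens
    return tokens

3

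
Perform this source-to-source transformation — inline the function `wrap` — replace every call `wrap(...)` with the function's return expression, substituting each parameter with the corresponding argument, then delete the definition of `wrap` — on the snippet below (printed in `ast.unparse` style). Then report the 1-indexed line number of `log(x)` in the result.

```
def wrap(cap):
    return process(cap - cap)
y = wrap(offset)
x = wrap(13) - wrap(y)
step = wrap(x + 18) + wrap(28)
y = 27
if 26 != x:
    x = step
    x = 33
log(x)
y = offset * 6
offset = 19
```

8

Transformed code:
y = process(offset - offset)
x = process(13 - 13) - process(y - y)
step = process(x + 18 - (x + 18)) + process(28 - 28)
y = 27
if 26 != x:
    x = step
    x = 33
log(x)
y = offset * 6
offset = 19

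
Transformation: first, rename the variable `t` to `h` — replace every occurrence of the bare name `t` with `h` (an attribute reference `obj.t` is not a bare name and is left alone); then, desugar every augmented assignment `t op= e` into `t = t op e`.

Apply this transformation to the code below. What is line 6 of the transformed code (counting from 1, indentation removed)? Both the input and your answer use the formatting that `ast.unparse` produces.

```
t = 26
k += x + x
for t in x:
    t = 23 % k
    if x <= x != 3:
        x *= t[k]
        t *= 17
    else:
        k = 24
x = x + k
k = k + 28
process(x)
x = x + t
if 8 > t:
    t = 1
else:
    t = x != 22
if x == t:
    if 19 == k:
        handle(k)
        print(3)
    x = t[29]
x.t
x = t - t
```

Transformed code:
h = 26
k = k + (x + x)
for h in x:
    h = 23 % k
    if x <= x != 3:
        x = x * h[k]
        h = h * 17
    else:
        k = 24
x = x + k
k = k + 28
process(x)
x = x + h
if 8 > h:
    h = 1
else:
    h = x != 22
if x == h:
    if 19 == k:
        handle(k)
        print(3)
    x = h[29]
x.t
x = h - h

x = x * h[k]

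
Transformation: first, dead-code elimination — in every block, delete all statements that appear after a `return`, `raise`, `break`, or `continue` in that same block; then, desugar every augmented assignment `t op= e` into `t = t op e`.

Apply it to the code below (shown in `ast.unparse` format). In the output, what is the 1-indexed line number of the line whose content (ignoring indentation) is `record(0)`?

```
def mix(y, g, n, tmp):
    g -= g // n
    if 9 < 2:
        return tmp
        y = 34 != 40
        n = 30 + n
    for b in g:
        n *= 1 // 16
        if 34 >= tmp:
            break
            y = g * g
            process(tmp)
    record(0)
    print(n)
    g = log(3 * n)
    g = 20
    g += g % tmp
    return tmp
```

Transformed code:
def mix(y, g, n, tmp):
    g = g - g // n
    if 9 < 2:
        return tmp
    for b in g:
        n = n * (1 // 16)
        if 34 >= tmp:
            break
    record(0)
    print(n)
    g = log(3 * n)
    g = 20
    g = g + g % tmp
    return tmp

9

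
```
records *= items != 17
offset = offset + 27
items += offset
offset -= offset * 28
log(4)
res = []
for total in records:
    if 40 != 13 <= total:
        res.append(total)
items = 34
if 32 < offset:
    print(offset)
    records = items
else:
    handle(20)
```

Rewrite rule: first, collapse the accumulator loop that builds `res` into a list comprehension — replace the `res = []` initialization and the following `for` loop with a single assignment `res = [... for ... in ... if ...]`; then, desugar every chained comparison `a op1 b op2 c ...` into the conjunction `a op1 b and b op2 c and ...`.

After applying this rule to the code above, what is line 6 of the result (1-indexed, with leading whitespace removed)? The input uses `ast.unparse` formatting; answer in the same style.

res = [total for total in records if 40 != 13 and 13 <= total]

Transformed code:
records *= items != 17
offset = offset + 27
items += offset
offset -= offset * 28
log(4)
res = [total for total in records if 40 != 13 and 13 <= total]
items = 34
if 32 < offset:
    print(offset)
    records = items
else:
    handle(20)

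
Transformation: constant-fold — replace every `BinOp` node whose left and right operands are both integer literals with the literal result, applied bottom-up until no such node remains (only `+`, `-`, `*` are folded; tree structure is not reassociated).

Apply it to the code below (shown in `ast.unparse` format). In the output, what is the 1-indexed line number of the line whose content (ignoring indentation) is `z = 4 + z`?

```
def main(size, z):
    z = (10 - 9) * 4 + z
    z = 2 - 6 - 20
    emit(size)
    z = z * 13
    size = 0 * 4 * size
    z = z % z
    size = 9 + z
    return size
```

2

Transformed code:
def main(size, z):
    z = 4 + z
    z = -24
    emit(size)
    z = z * 13
    size = 0 * size
    z = z % z
    size = 9 + z
    return size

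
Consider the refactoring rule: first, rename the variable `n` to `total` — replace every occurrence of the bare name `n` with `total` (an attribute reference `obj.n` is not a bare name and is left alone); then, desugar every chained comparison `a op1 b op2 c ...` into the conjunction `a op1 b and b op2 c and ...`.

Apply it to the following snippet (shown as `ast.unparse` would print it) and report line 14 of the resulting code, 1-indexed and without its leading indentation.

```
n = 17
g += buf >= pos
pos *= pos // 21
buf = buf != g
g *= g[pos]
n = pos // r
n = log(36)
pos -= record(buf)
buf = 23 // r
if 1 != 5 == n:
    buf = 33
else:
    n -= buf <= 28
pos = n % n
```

pos = total % total

Transformed code:
total = 17
g += buf >= pos
pos *= pos // 21
buf = buf != g
g *= g[pos]
total = pos // r
total = log(36)
pos -= record(buf)
buf = 23 // r
if 1 != 5 and 5 == total:
    buf = 33
else:
    total -= buf <= 28
pos = total % total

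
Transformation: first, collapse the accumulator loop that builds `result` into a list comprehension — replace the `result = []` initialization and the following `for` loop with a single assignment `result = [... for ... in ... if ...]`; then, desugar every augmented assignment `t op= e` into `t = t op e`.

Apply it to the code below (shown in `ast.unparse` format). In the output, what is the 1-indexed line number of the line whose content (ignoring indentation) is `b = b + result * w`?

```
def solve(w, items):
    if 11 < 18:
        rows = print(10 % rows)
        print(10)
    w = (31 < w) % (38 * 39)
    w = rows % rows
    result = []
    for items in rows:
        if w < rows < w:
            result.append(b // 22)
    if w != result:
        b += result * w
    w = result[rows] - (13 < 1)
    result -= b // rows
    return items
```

9

Transformed code:
def solve(w, items):
    if 11 < 18:
        rows = print(10 % rows)
        print(10)
    w = (31 < w) % (38 * 39)
    w = rows % rows
    result = [b // 22 for items in rows if w < rows < w]
    if w != result:
        b = b + result * w
    w = result[rows] - (13 < 1)
    result = result - b // rows
    return items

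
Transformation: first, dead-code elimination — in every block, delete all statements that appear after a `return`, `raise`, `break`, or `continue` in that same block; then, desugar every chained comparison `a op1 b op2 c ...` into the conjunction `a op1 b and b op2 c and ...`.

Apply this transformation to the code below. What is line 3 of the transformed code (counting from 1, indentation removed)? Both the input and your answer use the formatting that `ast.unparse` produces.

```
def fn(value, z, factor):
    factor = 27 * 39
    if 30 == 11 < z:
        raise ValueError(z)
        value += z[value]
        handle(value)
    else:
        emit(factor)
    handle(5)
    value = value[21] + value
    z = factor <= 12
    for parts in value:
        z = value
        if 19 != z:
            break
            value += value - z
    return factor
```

Transformed code:
def fn(value, z, factor):
    factor = 27 * 39
    if 30 == 11 and 11 < z:
        raise ValueError(z)
    else:
        emit(factor)
    handle(5)
    value = value[21] + value
    z = factor <= 12
    for parts in value:
        z = value
        if 19 != z:
            break
    return factor

if 30 == 11 and 11 < z:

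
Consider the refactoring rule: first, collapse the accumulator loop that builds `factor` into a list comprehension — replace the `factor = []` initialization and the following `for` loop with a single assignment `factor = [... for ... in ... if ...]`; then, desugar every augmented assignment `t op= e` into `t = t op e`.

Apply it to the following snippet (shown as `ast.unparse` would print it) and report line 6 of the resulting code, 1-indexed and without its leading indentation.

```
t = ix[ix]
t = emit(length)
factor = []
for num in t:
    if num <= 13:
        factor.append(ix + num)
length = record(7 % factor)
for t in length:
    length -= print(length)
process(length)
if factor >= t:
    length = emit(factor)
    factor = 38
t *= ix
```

Transformed code:
t = ix[ix]
t = emit(length)
factor = [ix + num for num in t if num <= 13]
length = record(7 % factor)
for t in length:
    length = length - print(length)
process(length)
if factor >= t:
    length = emit(factor)
    factor = 38
t = t * ix

length = length - print(length)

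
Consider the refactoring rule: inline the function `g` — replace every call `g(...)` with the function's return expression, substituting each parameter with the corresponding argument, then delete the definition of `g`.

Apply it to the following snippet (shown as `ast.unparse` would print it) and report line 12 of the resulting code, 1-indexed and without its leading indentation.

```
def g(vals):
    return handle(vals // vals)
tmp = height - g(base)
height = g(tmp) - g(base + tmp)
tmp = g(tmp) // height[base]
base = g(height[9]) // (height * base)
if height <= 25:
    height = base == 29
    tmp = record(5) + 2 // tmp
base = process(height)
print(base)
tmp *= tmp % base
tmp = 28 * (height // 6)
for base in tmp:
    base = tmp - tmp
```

Transformed code:
tmp = height - handle(base // base)
height = handle(tmp // tmp) - handle((base + tmp) // (base + tmp))
tmp = handle(tmp // tmp) // height[base]
base = handle(height[9] // height[9]) // (height * base)
if height <= 25:
    height = base == 29
    tmp = record(5) + 2 // tmp
base = process(height)
print(base)
tmp *= tmp % base
tmp = 28 * (height // 6)
for base in tmp:
    base = tmp - tmp

for base in tmp:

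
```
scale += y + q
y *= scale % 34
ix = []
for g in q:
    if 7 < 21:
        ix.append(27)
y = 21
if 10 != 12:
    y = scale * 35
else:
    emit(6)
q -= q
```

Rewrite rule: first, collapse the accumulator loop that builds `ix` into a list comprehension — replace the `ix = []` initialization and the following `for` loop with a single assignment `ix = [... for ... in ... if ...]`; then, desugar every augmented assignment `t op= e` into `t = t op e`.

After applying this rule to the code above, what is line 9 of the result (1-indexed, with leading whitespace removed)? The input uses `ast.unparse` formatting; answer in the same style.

q = q - q

Transformed code:
scale = scale + (y + q)
y = y * (scale % 34)
ix = [27 for g in q if 7 < 21]
y = 21
if 10 != 12:
    y = scale * 35
else:
    emit(6)
q = q - q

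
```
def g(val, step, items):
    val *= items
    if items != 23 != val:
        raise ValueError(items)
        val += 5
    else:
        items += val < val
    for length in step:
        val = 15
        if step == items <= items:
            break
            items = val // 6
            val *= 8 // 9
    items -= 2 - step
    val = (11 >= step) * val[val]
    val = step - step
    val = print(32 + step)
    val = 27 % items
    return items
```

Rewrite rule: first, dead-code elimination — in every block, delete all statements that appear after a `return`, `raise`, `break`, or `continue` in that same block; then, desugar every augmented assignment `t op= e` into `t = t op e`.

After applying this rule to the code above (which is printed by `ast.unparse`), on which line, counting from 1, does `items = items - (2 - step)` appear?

Transformed code:
def g(val, step, items):
    val = val * items
    if items != 23 != val:
        raise ValueError(items)
    else:
        items = items + (val < val)
    for length in step:
        val = 15
        if step == items <= items:
            break
    items = items - (2 - step)
    val = (11 >= step) * val[val]
    val = step - step
    val = print(32 + step)
    val = 27 % items
    return items

11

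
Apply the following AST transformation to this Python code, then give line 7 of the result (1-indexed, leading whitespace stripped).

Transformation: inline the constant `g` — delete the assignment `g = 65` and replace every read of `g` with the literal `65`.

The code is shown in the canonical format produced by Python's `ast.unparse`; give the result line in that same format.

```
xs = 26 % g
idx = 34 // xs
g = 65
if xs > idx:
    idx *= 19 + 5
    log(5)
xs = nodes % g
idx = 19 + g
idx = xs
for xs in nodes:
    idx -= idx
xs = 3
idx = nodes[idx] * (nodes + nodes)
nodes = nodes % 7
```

idx = 19 + 65

Transformed code:
xs = 26 % 65
idx = 34 // xs
if xs > idx:
    idx *= 19 + 5
    log(5)
xs = nodes % 65
idx = 19 + 65
idx = xs
for xs in nodes:
    idx -= idx
xs = 3
idx = nodes[idx] * (nodes + nodes)
nodes = nodes % 7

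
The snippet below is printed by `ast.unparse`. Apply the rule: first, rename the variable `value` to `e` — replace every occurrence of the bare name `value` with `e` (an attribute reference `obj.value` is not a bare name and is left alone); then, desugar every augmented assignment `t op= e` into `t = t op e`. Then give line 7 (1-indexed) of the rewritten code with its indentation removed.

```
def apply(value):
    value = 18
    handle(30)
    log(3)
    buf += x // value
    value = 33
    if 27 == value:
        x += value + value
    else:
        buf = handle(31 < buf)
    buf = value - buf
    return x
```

if 27 == e:

Transformed code:
def apply(e):
    e = 18
    handle(30)
    log(3)
    buf = buf + x // e
    e = 33
    if 27 == e:
        x = x + (e + e)
    else:
        buf = handle(31 < buf)
    buf = e - buf
    return x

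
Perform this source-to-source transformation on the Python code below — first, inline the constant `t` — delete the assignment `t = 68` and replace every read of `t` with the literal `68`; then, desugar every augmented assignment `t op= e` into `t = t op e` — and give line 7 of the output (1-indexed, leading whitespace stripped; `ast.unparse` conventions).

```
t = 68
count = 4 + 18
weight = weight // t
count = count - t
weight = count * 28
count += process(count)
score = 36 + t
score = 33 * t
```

Transformed code:
count = 4 + 18
weight = weight // 68
count = count - 68
weight = count * 28
count = count + process(count)
score = 36 + 68
score = 33 * 68

score = 33 * 68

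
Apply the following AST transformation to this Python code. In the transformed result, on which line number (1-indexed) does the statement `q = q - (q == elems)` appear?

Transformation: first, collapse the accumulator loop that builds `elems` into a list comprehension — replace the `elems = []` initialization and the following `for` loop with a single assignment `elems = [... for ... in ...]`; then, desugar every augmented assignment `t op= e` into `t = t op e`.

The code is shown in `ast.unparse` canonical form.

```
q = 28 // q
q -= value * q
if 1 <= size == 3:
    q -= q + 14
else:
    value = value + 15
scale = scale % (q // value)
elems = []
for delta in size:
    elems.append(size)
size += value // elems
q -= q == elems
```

Transformed code:
q = 28 // q
q = q - value * q
if 1 <= size == 3:
    q = q - (q + 14)
else:
    value = value + 15
scale = scale % (q // value)
elems = [size for delta in size]
size = size + value // elems
q = q - (q == elems)

10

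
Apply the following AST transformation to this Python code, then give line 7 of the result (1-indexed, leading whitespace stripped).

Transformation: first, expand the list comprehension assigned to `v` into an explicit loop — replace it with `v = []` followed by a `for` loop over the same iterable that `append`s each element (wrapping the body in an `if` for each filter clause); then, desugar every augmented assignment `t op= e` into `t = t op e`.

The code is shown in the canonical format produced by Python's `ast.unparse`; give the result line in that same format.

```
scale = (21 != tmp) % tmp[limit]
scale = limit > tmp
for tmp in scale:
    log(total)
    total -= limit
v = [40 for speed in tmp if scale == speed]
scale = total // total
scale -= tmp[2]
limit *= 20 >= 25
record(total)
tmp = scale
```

Transformed code:
scale = (21 != tmp) % tmp[limit]
scale = limit > tmp
for tmp in scale:
    log(total)
    total = total - limit
v = []
for speed in tmp:
    if scale == speed:
        v.append(40)
scale = total // total
scale = scale - tmp[2]
limit = limit * (20 >= 25)
record(total)
tmp = scale

for speed in tmp: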